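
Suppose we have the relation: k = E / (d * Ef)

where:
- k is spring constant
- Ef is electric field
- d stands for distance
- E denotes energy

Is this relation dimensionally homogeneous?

No

k (spring constant) has dimensions [M T^-2].
Ef (electric field) has dimensions [I^-1 L M T^-3].
d (distance) has dimensions [L].
E (energy) has dimensions [L^2 M T^-2].

Left side: [M T^-2]
Right side: [I T]

The two sides have different dimensions, so the equation is NOT dimensionally consistent.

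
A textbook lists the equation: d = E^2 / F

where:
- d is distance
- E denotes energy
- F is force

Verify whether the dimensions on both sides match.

No

d (distance) has dimensions [L].
E (energy) has dimensions [L^2 M T^-2].
F (force) has dimensions [L M T^-2].

Left side: [L]
Right side: [L^3 M T^-2]

The two sides have different dimensions, so the equation is NOT dimensionally consistent.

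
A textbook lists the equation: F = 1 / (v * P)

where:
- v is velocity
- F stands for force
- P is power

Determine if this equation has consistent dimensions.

No

v (velocity) has dimensions [L T^-1].
F (force) has dimensions [L M T^-2].
P (power) has dimensions [L^2 M T^-3].

Left side: [L M T^-2]
Right side: [L^-3 M^-1 T^4]

The two sides have different dimensions, so the equation is NOT dimensionally consistent.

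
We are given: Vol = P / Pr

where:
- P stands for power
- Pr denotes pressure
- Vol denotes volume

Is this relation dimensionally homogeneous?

No

P (power) has dimensions [L^2 M T^-3].
Pr (pressure) has dimensions [L^-1 M T^-2].
Vol (volume) has dimensions [L^3].

Left side: [L^3]
Right side: [L^3 T^-1]

The two sides have different dimensions, so the equation is NOT dimensionally consistent.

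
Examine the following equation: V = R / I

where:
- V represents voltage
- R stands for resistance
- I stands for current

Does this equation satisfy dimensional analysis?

No

V (voltage) has dimensions [I^-1 L^2 M T^-3].
R (resistance) has dimensions [I^-2 L^2 M T^-3].
I (current) has dimensions [I].

Left side: [I^-1 L^2 M T^-3]
Right side: [I^-3 L^2 M T^-3]

The two sides have different dimensions, so the equation is NOT dimensionally consistent.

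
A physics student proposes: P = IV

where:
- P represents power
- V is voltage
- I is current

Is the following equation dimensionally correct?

Yes

P (power) has dimensions [L^2 M T^-3].
V (voltage) has dimensions [I^-1 L^2 M T^-3].
I (current) has dimensions [I].

Left side: [L^2 M T^-3]
Right side: [L^2 M T^-3]

Both sides have the same dimensions, so the equation is dimensionally consistent.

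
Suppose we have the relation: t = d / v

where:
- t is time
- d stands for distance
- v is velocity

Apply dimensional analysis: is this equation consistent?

Yes

t (time) has dimensions [T].
d (distance) has dimensions [L].
v (velocity) has dimensions [L T^-1].

Left side: [T]
Right side: [T]

Both sides have the same dimensions, so the equation is dimensionally consistent.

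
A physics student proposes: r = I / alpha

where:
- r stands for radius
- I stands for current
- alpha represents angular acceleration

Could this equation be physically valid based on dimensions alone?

No

r (radius) has dimensions [L].
I (current) has dimensions [I].
alpha (angular acceleration) has dimensions [T^-2].

Left side: [L]
Right side: [I T^2]

The two sides have different dimensions, so the equation is NOT dimensionally consistent.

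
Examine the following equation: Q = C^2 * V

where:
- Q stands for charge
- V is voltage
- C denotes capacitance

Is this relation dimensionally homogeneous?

No

Q (charge) has dimensions [I T].
V (voltage) has dimensions [I^-1 L^2 M T^-3].
C (capacitance) has dimensions [I^2 L^-2 M^-1 T^4].

Left side: [I T]
Right side: [I^3 L^-2 M^-1 T^5]

The two sides have different dimensions, so the equation is NOT dimensionally consistent.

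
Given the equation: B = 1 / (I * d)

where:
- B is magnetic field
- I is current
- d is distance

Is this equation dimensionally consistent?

No

B (magnetic field) has dimensions [I^-1 M T^-2].
I (current) has dimensions [I].
d (distance) has dimensions [L].

Left side: [I^-1 M T^-2]
Right side: [I^-1 L^-1]

The two sides have different dimensions, so the equation is NOT dimensionally consistent.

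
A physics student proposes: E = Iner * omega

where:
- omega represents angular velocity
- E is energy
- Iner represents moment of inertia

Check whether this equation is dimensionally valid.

No

omega (angular velocity) has dimensions [T^-1].
E (energy) has dimensions [L^2 M T^-2].
Iner (moment of inertia) has dimensions [L^2 M].

Left side: [L^2 M T^-2]
Right side: [L^2 M T^-1]

The two sides have different dimensions, so the equation is NOT dimensionally consistent.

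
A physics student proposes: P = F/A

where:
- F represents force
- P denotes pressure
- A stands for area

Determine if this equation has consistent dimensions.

Yes

F (force) has dimensions [L M T^-2].
P (pressure) has dimensions [L^-1 M T^-2].
A (area) has dimensions [L^2].

Left side: [L^-1 M T^-2]
Right side: [L^-1 M T^-2]

Both sides have the same dimensions, so the equation is dimensionally consistent.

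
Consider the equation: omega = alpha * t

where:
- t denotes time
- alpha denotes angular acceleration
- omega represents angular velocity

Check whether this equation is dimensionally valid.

Yes

t (time) has dimensions [T].
alpha (angular acceleration) has dimensions [T^-2].
omega (angular velocity) has dimensions [T^-1].

Left side: [T^-1]
Right side: [T^-1]

Both sides have the same dimensions, so the equation is dimensionally consistent.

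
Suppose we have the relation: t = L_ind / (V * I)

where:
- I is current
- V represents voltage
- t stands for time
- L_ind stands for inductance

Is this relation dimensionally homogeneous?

No

I (current) has dimensions [I].
V (voltage) has dimensions [I^-1 L^2 M T^-3].
t (time) has dimensions [T].
L_ind (inductance) has dimensions [I^-2 L^2 M T^-2].

Left side: [T]
Right side: [I^-2 T]

The two sides have different dimensions, so the equation is NOT dimensionally consistent.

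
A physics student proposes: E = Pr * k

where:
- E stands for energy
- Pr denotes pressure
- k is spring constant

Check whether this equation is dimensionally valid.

No

E (energy) has dimensions [L^2 M T^-2].
Pr (pressure) has dimensions [L^-1 M T^-2].
k (spring constant) has dimensions [M T^-2].

Left side: [L^2 M T^-2]
Right side: [L^-1 M^2 T^-4]

The two sides have different dimensions, so the equation is NOT dimensionally consistent.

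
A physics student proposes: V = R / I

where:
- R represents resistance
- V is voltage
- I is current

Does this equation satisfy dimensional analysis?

No

R (resistance) has dimensions [I^-2 L^2 M T^-3].
V (voltage) has dimensions [I^-1 L^2 M T^-3].
I (current) has dimensions [I].

Left side: [I^-1 L^2 M T^-3]
Right side: [I^-3 L^2 M T^-3]

The two sides have different dimensions, so the equation is NOT dimensionally consistent.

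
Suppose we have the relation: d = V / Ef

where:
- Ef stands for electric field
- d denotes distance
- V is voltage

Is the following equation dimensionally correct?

Yes

Ef (electric field) has dimensions [I^-1 L M T^-3].
d (distance) has dimensions [L].
V (voltage) has dimensions [I^-1 L^2 M T^-3].

Left side: [L]
Right side: [L]

Both sides have the same dimensions, so the equation is dimensionally consistent.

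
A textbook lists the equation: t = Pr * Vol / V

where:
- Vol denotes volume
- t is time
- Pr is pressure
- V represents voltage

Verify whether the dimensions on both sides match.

No

Vol (volume) has dimensions [L^3].
t (time) has dimensions [T].
Pr (pressure) has dimensions [L^-1 M T^-2].
V (voltage) has dimensions [I^-1 L^2 M T^-3].

Left side: [T]
Right side: [I T]

The two sides have different dimensions, so the equation is NOT dimensionally consistent.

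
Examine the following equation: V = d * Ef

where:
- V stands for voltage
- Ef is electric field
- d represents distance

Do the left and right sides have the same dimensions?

Yes

V (voltage) has dimensions [I^-1 L^2 M T^-3].
Ef (electric field) has dimensions [I^-1 L M T^-3].
d (distance) has dimensions [L].

Left side: [I^-1 L^2 M T^-3]
Right side: [I^-1 L^2 M T^-3]

Both sides have the same dimensions, so the equation is dimensionally consistent.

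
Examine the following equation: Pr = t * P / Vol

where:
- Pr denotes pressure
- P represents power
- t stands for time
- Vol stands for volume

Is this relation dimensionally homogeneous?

Yes

Pr (pressure) has dimensions [L^-1 M T^-2].
P (power) has dimensions [L^2 M T^-3].
t (time) has dimensions [T].
Vol (volume) has dimensions [L^3].

Left side: [L^-1 M T^-2]
Right side: [L^-1 M T^-2]

Both sides have the same dimensions, so the equation is dimensionally consistent.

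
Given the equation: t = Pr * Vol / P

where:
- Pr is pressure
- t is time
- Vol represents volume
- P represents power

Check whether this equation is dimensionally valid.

Yes

Pr (pressure) has dimensions [L^-1 M T^-2].
t (time) has dimensions [T].
Vol (volume) has dimensions [L^3].
P (power) has dimensions [L^2 M T^-3].

Left side: [T]
Right side: [T]

Both sides have the same dimensions, so the equation is dimensionally consistent.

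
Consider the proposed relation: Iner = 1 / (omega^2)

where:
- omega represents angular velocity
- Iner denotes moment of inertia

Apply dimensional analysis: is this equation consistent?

No

omega (angular velocity) has dimensions [T^-1].
Iner (moment of inertia) has dimensions [L^2 M].

Left side: [L^2 M]
Right side: [T^2]

The two sides have different dimensions, so the equation is NOT dimensionally consistent.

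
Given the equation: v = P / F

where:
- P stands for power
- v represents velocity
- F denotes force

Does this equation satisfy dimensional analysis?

Yes

P (power) has dimensions [L^2 M T^-3].
v (velocity) has dimensions [L T^-1].
F (force) has dimensions [L M T^-2].

Left side: [L T^-1]
Right side: [L T^-1]

Both sides have the same dimensions, so the equation is dimensionally consistent.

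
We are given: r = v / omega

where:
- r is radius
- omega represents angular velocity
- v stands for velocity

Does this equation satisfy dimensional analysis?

Yes

r (radius) has dimensions [L].
omega (angular velocity) has dimensions [T^-1].
v (velocity) has dimensions [L T^-1].

Left side: [L]
Right side: [L]

Both sides have the same dimensions, so the equation is dimensionally consistent.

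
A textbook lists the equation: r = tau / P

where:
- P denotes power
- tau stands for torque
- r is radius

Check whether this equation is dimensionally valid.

No

P (power) has dimensions [L^2 M T^-3].
tau (torque) has dimensions [L^2 M T^-2].
r (radius) has dimensions [L].

Left side: [L]
Right side: [T]

The two sides have different dimensions, so the equation is NOT dimensionally consistent.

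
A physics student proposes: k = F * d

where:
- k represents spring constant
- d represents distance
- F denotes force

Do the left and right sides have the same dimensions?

No

k (spring constant) has dimensions [M T^-2].
d (distance) has dimensions [L].
F (force) has dimensions [L M T^-2].

Left side: [M T^-2]
Right side: [L^2 M T^-2]

The two sides have different dimensions, so the equation is NOT dimensionally consistent.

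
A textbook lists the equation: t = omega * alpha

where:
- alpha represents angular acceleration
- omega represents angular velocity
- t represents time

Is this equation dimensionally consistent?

No

alpha (angular acceleration) has dimensions [T^-2].
omega (angular velocity) has dimensions [T^-1].
t (time) has dimensions [T].

Left side: [T]
Right side: [T^-3]

The two sides have different dimensions, so the equation is NOT dimensionally consistent.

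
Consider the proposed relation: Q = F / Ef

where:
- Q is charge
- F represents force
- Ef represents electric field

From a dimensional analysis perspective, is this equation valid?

Yes

Q (charge) has dimensions [I T].
F (force) has dimensions [L M T^-2].
Ef (electric field) has dimensions [I^-1 L M T^-3].

Left side: [I T]
Right side: [I T]

Both sides have the same dimensions, so the equation is dimensionally consistent.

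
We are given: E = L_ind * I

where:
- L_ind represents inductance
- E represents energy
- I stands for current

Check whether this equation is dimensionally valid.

No

L_ind (inductance) has dimensions [I^-2 L^2 M T^-2].
E (energy) has dimensions [L^2 M T^-2].
I (current) has dimensions [I].

Left side: [L^2 M T^-2]
Right side: [I^-1 L^2 M T^-2]

The two sides have different dimensions, so the equation is NOT dimensionally consistent.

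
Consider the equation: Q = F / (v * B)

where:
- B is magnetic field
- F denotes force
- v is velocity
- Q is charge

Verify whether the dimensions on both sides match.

Yes

B (magnetic field) has dimensions [I^-1 M T^-2].
F (force) has dimensions [L M T^-2].
v (velocity) has dimensions [L T^-1].
Q (charge) has dimensions [I T].

Left side: [I T]
Right side: [I T]

Both sides have the same dimensions, so the equation is dimensionally consistent.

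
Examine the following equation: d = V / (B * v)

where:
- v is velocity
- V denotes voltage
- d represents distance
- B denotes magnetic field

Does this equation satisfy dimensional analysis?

Yes

v (velocity) has dimensions [L T^-1].
V (voltage) has dimensions [I^-1 L^2 M T^-3].
d (distance) has dimensions [L].
B (magnetic field) has dimensions [I^-1 M T^-2].

Left side: [L]
Right side: [L]

Both sides have the same dimensions, so the equation is dimensionally consistent.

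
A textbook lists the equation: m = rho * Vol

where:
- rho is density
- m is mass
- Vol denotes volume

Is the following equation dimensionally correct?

Yes

rho (density) has dimensions [L^-3 M].
m (mass) has dimensions [M].
Vol (volume) has dimensions [L^3].

Left side: [M]
Right side: [M]

Both sides have the same dimensions, so the equation is dimensionally consistent.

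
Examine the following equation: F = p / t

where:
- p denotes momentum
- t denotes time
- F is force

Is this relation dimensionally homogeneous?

Yes

p (momentum) has dimensions [L M T^-1].
t (time) has dimensions [T].
F (force) has dimensions [L M T^-2].

Left side: [L M T^-2]
Right side: [L M T^-2]

Both sides have the same dimensions, so the equation is dimensionally consistent.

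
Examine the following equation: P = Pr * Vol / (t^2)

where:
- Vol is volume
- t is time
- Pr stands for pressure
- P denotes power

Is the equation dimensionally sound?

No

Vol (volume) has dimensions [L^3].
t (time) has dimensions [T].
Pr (pressure) has dimensions [L^-1 M T^-2].
P (power) has dimensions [L^2 M T^-3].

Left side: [L^2 M T^-3]
Right side: [L^2 M T^-4]

The two sides have different dimensions, so the equation is NOT dimensionally consistent.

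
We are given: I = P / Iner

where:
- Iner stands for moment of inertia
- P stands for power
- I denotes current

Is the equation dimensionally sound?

No

Iner (moment of inertia) has dimensions [L^2 M].
P (power) has dimensions [L^2 M T^-3].
I (current) has dimensions [I].

Left side: [I]
Right side: [T^-3]

The two sides have different dimensions, so the equation is NOT dimensionally consistent.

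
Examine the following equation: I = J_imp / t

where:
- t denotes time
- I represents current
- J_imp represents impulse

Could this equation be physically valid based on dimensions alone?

No

t (time) has dimensions [T].
I (current) has dimensions [I].
J_imp (impulse) has dimensions [L M T^-1].

Left side: [I]
Right side: [L M T^-2]

The two sides have different dimensions, so the equation is NOT dimensionally consistent.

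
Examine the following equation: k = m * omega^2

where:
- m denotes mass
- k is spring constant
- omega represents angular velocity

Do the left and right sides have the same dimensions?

Yes

m (mass) has dimensions [M].
k (spring constant) has dimensions [M T^-2].
omega (angular velocity) has dimensions [T^-1].

Left side: [M T^-2]
Right side: [M T^-2]

Both sides have the same dimensions, so the equation is dimensionally consistent.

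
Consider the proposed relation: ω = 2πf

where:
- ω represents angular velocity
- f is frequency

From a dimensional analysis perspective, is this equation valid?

Yes

ω (angular velocity) has dimensions [T^-1].
f (frequency) has dimensions [T^-1].

Left side: [T^-1]
Right side: [T^-1]

Both sides have the same dimensions, so the equation is dimensionally consistent.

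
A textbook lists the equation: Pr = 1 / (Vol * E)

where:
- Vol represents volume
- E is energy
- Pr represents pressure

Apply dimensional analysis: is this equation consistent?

No

Vol (volume) has dimensions [L^3].
E (energy) has dimensions [L^2 M T^-2].
Pr (pressure) has dimensions [L^-1 M T^-2].

Left side: [L^-1 M T^-2]
Right side: [L^-5 M^-1 T^2]

The two sides have different dimensions, so the equation is NOT dimensionally consistent.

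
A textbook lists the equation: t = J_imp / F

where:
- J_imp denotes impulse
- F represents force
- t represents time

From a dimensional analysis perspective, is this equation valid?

Yes

J_imp (impulse) has dimensions [L M T^-1].
F (force) has dimensions [L M T^-2].
t (time) has dimensions [T].

Left side: [T]
Right side: [T]

Both sides have the same dimensions, so the equation is dimensionally consistent.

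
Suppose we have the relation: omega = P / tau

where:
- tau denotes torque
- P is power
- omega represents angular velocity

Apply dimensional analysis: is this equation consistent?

Yes

tau (torque) has dimensions [L^2 M T^-2].
P (power) has dimensions [L^2 M T^-3].
omega (angular velocity) has dimensions [T^-1].

Left side: [T^-1]
Right side: [T^-1]

Both sides have the same dimensions, so the equation is dimensionally consistent.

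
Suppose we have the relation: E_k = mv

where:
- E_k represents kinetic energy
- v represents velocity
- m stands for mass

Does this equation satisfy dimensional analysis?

No

E_k (kinetic energy) has dimensions [L^2 M T^-2].
v (velocity) has dimensions [L T^-1].
m (mass) has dimensions [M].

Left side: [L^2 M T^-2]
Right side: [L M T^-1]

The two sides have different dimensions, so the equation is NOT dimensionally consistent.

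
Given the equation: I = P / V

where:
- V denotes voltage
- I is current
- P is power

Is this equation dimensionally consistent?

Yes

V (voltage) has dimensions [I^-1 L^2 M T^-3].
I (current) has dimensions [I].
P (power) has dimensions [L^2 M T^-3].

Left side: [I]
Right side: [I]

Both sides have the same dimensions, so the equation is dimensionally consistent.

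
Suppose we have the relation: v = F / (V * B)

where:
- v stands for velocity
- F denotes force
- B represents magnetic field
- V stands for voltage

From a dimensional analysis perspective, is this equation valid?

No

v (velocity) has dimensions [L T^-1].
F (force) has dimensions [L M T^-2].
B (magnetic field) has dimensions [I^-1 M T^-2].
V (voltage) has dimensions [I^-1 L^2 M T^-3].

Left side: [L T^-1]
Right side: [I^2 L^-1 M^-1 T^3]

The two sides have different dimensions, so the equation is NOT dimensionally consistent.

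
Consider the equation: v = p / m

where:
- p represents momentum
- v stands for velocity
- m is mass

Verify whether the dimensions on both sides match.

Yes

p (momentum) has dimensions [L M T^-1].
v (velocity) has dimensions [L T^-1].
m (mass) has dimensions [M].

Left side: [L T^-1]
Right side: [L T^-1]

Both sides have the same dimensions, so the equation is dimensionally consistent.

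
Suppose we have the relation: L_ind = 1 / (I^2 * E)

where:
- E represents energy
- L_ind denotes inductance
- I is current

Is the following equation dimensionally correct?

No

E (energy) has dimensions [L^2 M T^-2].
L_ind (inductance) has dimensions [I^-2 L^2 M T^-2].
I (current) has dimensions [I].

Left side: [I^-2 L^2 M T^-2]
Right side: [I^-2 L^-2 M^-1 T^2]

The two sides have different dimensions, so the equation is NOT dimensionally consistent.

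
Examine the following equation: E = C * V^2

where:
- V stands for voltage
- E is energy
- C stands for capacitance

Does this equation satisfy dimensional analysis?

Yes

V (voltage) has dimensions [I^-1 L^2 M T^-3].
E (energy) has dimensions [L^2 M T^-2].
C (capacitance) has dimensions [I^2 L^-2 M^-1 T^4].

Left side: [L^2 M T^-2]
Right side: [L^2 M T^-2]

Both sides have the same dimensions, so the equation is dimensionally consistent.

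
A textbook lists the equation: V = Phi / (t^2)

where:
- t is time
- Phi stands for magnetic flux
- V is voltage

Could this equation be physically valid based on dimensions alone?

No

t (time) has dimensions [T].
Phi (magnetic flux) has dimensions [I^-1 L^2 M T^-2].
V (voltage) has dimensions [I^-1 L^2 M T^-3].

Left side: [I^-1 L^2 M T^-3]
Right side: [I^-1 L^2 M T^-4]

The two sides have different dimensions, so the equation is NOT dimensionally consistent.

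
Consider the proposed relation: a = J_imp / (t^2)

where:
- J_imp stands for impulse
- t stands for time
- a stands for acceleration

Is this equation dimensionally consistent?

No

J_imp (impulse) has dimensions [L M T^-1].
t (time) has dimensions [T].
a (acceleration) has dimensions [L T^-2].

Left side: [L T^-2]
Right side: [L M T^-3]

The two sides have different dimensions, so the equation is NOT dimensionally consistent.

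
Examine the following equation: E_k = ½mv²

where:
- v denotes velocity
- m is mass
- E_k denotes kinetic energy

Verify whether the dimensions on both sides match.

Yes

v (velocity) has dimensions [L T^-1].
m (mass) has dimensions [M].
E_k (kinetic energy) has dimensions [L^2 M T^-2].

Left side: [L^2 M T^-2]
Right side: [L^2 M T^-2]

Both sides have the same dimensions, so the equation is dimensionally consistent.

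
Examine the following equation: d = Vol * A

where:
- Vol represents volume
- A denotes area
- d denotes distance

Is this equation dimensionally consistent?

No

Vol (volume) has dimensions [L^3].
A (area) has dimensions [L^2].
d (distance) has dimensions [L].

Left side: [L]
Right side: [L^5]

The two sides have different dimensions, so the equation is NOT dimensionally consistent.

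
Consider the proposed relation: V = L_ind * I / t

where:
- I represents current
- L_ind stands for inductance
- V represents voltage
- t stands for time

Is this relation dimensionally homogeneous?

Yes

I (current) has dimensions [I].
L_ind (inductance) has dimensions [I^-2 L^2 M T^-2].
V (voltage) has dimensions [I^-1 L^2 M T^-3].
t (time) has dimensions [T].

Left side: [I^-1 L^2 M T^-3]
Right side: [I^-1 L^2 M T^-3]

Both sides have the same dimensions, so the equation is dimensionally consistent.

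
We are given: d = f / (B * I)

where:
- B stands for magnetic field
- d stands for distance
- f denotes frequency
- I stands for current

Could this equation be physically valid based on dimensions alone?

No

B (magnetic field) has dimensions [I^-1 M T^-2].
d (distance) has dimensions [L].
f (frequency) has dimensions [T^-1].
I (current) has dimensions [I].

Left side: [L]
Right side: [M^-1 T]

The two sides have different dimensions, so the equation is NOT dimensionally consistent.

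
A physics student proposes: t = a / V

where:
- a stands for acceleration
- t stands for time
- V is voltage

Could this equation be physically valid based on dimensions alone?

No

a (acceleration) has dimensions [L T^-2].
t (time) has dimensions [T].
V (voltage) has dimensions [I^-1 L^2 M T^-3].

Left side: [T]
Right side: [I L^-1 M^-1 T]

The two sides have different dimensions, so the equation is NOT dimensionally consistent.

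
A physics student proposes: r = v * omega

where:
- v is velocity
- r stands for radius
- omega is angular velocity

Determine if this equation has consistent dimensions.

No

v (velocity) has dimensions [L T^-1].
r (radius) has dimensions [L].
omega (angular velocity) has dimensions [T^-1].

Left side: [L]
Right side: [L T^-2]

The two sides have different dimensions, so the equation is NOT dimensionally consistent.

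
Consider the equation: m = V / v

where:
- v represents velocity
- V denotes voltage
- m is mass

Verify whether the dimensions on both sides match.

No

v (velocity) has dimensions [L T^-1].
V (voltage) has dimensions [I^-1 L^2 M T^-3].
m (mass) has dimensions [M].

Left side: [M]
Right side: [I^-1 L M T^-2]

The two sides have different dimensions, so the equation is NOT dimensionally consistent.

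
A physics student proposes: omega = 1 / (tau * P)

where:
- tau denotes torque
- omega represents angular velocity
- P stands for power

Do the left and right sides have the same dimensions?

No

tau (torque) has dimensions [L^2 M T^-2].
omega (angular velocity) has dimensions [T^-1].
P (power) has dimensions [L^2 M T^-3].

Left side: [T^-1]
Right side: [L^-4 M^-2 T^5]

The two sides have different dimensions, so the equation is NOT dimensionally consistent.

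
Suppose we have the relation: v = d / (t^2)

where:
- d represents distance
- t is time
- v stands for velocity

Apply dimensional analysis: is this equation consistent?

No

d (distance) has dimensions [L].
t (time) has dimensions [T].
v (velocity) has dimensions [L T^-1].

Left side: [L T^-1]
Right side: [L T^-2]

The two sides have different dimensions, so the equation is NOT dimensionally consistent.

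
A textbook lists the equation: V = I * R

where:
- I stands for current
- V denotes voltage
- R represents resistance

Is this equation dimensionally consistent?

Yes

I (current) has dimensions [I].
V (voltage) has dimensions [I^-1 L^2 M T^-3].
R (resistance) has dimensions [I^-2 L^2 M T^-3].

Left side: [I^-1 L^2 M T^-3]
Right side: [I^-1 L^2 M T^-3]

Both sides have the same dimensions, so the equation is dimensionally consistent.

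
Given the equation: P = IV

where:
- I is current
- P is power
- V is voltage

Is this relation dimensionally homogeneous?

Yes

I (current) has dimensions [I].
P (power) has dimensions [L^2 M T^-3].
V (voltage) has dimensions [I^-1 L^2 M T^-3].

Left side: [L^2 M T^-3]
Right side: [L^2 M T^-3]

Both sides have the same dimensions, so the equation is dimensionally consistent.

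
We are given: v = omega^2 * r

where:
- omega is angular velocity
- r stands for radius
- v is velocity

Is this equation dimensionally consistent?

No

omega (angular velocity) has dimensions [T^-1].
r (radius) has dimensions [L].
v (velocity) has dimensions [L T^-1].

Left side: [L T^-1]
Right side: [L T^-2]

The two sides have different dimensions, so the equation is NOT dimensionally consistent.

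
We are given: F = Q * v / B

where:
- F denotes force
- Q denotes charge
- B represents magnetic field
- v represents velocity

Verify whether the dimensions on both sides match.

No

F (force) has dimensions [L M T^-2].
Q (charge) has dimensions [I T].
B (magnetic field) has dimensions [I^-1 M T^-2].
v (velocity) has dimensions [L T^-1].

Left side: [L M T^-2]
Right side: [I^2 L M^-1 T^2]

The two sides have different dimensions, so the equation is NOT dimensionally consistent.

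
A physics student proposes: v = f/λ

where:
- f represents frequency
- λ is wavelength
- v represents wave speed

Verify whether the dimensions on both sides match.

No

f (frequency) has dimensions [T^-1].
λ (wavelength) has dimensions [L].
v (wave speed) has dimensions [L T^-1].

Left side: [L T^-1]
Right side: [L^-1 T^-1]

The two sides have different dimensions, so the equation is NOT dimensionally consistent.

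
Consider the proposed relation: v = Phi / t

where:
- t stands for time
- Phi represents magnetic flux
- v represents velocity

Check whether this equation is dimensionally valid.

No

t (time) has dimensions [T].
Phi (magnetic flux) has dimensions [I^-1 L^2 M T^-2].
v (velocity) has dimensions [L T^-1].

Left side: [L T^-1]
Right side: [I^-1 L^2 M T^-3]

The two sides have different dimensions, so the equation is NOT dimensionally consistent.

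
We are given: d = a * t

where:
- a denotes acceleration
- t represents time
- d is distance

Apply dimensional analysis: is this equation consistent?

No

a (acceleration) has dimensions [L T^-2].
t (time) has dimensions [T].
d (distance) has dimensions [L].

Left side: [L]
Right side: [L T^-1]

The two sides have different dimensions, so the equation is NOT dimensionally consistent.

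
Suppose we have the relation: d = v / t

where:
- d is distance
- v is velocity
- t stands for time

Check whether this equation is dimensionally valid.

No

d (distance) has dimensions [L].
v (velocity) has dimensions [L T^-1].
t (time) has dimensions [T].

Left side: [L]
Right side: [L T^-2]

The two sides have different dimensions, so the equation is NOT dimensionally consistent.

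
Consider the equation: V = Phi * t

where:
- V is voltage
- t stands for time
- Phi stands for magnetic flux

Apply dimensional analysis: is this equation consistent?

No

V (voltage) has dimensions [I^-1 L^2 M T^-3].
t (time) has dimensions [T].
Phi (magnetic flux) has dimensions [I^-1 L^2 M T^-2].

Left side: [I^-1 L^2 M T^-3]
Right side: [I^-1 L^2 M T^-1]

The two sides have different dimensions, so the equation is NOT dimensionally consistent.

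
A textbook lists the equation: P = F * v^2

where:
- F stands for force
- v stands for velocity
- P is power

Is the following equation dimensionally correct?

No

F (force) has dimensions [L M T^-2].
v (velocity) has dimensions [L T^-1].
P (power) has dimensions [L^2 M T^-3].

Left side: [L^2 M T^-3]
Right side: [L^3 M T^-4]

The two sides have different dimensions, so the equation is NOT dimensionally consistent.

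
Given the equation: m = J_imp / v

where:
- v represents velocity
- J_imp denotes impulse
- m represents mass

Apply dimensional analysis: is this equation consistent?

Yes

v (velocity) has dimensions [L T^-1].
J_imp (impulse) has dimensions [L M T^-1].
m (mass) has dimensions [M].

Left side: [M]
Right side: [M]

Both sides have the same dimensions, so the equation is dimensionally consistent.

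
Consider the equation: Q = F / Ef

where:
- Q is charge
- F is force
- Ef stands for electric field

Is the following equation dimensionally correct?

Yes

Q (charge) has dimensions [I T].
F (force) has dimensions [L M T^-2].
Ef (electric field) has dimensions [I^-1 L M T^-3].

Left side: [I T]
Right side: [I T]

Both sides have the same dimensions, so the equation is dimensionally consistent.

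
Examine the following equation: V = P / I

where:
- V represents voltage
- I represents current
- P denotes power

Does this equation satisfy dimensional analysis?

Yes

V (voltage) has dimensions [I^-1 L^2 M T^-3].
I (current) has dimensions [I].
P (power) has dimensions [L^2 M T^-3].

Left side: [I^-1 L^2 M T^-3]
Right side: [I^-1 L^2 M T^-3]

Both sides have the same dimensions, so the equation is dimensionally consistent.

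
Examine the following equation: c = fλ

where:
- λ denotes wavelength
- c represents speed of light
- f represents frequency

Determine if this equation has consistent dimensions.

Yes

λ (wavelength) has dimensions [L].
c (speed of light) has dimensions [L T^-1].
f (frequency) has dimensions [T^-1].

Left side: [L T^-1]
Right side: [L T^-1]

Both sides have the same dimensions, so the equation is dimensionally consistent.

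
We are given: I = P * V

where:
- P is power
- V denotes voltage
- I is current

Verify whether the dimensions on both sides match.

No

P (power) has dimensions [L^2 M T^-3].
V (voltage) has dimensions [I^-1 L^2 M T^-3].
I (current) has dimensions [I].

Left side: [I]
Right side: [I^-1 L^4 M^2 T^-6]

The two sides have different dimensions, so the equation is NOT dimensionally consistent.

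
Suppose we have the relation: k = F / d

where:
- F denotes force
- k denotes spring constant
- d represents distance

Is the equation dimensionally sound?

Yes

F (force) has dimensions [L M T^-2].
k (spring constant) has dimensions [M T^-2].
d (distance) has dimensions [L].

Left side: [M T^-2]
Right side: [M T^-2]

Both sides have the same dimensions, so the equation is dimensionally consistent.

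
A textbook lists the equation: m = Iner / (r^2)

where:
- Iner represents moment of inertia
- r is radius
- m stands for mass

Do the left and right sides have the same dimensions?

Yes

Iner (moment of inertia) has dimensions [L^2 M].
r (radius) has dimensions [L].
m (mass) has dimensions [M].

Left side: [M]
Right side: [M]

Both sides have the same dimensions, so the equation is dimensionally consistent.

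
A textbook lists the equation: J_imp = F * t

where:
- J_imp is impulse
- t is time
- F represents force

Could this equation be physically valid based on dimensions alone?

Yes

J_imp (impulse) has dimensions [L M T^-1].
t (time) has dimensions [T].
F (force) has dimensions [L M T^-2].

Left side: [L M T^-1]
Right side: [L M T^-1]

Both sides have the same dimensions, so the equation is dimensionally consistent.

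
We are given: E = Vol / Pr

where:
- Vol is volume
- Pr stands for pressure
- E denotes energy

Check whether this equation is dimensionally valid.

No

Vol (volume) has dimensions [L^3].
Pr (pressure) has dimensions [L^-1 M T^-2].
E (energy) has dimensions [L^2 M T^-2].

Left side: [L^2 M T^-2]
Right side: [L^4 M^-1 T^2]

The two sides have different dimensions, so the equation is NOT dimensionally consistent.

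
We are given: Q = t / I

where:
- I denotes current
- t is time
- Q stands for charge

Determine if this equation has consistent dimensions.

No

I (current) has dimensions [I].
t (time) has dimensions [T].
Q (charge) has dimensions [I T].

Left side: [I T]
Right side: [I^-1 T]

The two sides have different dimensions, so the equation is NOT dimensionally consistent.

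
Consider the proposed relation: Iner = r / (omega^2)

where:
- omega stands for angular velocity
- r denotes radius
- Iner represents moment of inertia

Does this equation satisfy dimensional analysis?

No

omega (angular velocity) has dimensions [T^-1].
r (radius) has dimensions [L].
Iner (moment of inertia) has dimensions [L^2 M].

Left side: [L^2 M]
Right side: [L T^2]

The two sides have different dimensions, so the equation is NOT dimensionally consistent.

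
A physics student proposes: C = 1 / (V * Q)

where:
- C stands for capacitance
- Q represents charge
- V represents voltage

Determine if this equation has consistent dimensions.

No

C (capacitance) has dimensions [I^2 L^-2 M^-1 T^4].
Q (charge) has dimensions [I T].
V (voltage) has dimensions [I^-1 L^2 M T^-3].

Left side: [I^2 L^-2 M^-1 T^4]
Right side: [L^-2 M^-1 T^2]

The two sides have different dimensions, so the equation is NOT dimensionally consistent.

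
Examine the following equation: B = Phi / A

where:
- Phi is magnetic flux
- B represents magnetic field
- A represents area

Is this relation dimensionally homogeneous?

Yes

Phi (magnetic flux) has dimensions [I^-1 L^2 M T^-2].
B (magnetic field) has dimensions [I^-1 M T^-2].
A (area) has dimensions [L^2].

Left side: [I^-1 M T^-2]
Right side: [I^-1 M T^-2]

Both sides have the same dimensions, so the equation is dimensionally consistent.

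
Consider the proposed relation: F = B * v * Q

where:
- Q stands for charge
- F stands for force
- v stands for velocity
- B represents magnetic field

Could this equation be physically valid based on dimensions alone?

Yes

Q (charge) has dimensions [I T].
F (force) has dimensions [L M T^-2].
v (velocity) has dimensions [L T^-1].
B (magnetic field) has dimensions [I^-1 M T^-2].

Left side: [L M T^-2]
Right side: [L M T^-2]

Both sides have the same dimensions, so the equation is dimensionally consistent.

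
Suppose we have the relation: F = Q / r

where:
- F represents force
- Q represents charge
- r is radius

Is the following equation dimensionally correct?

No

F (force) has dimensions [L M T^-2].
Q (charge) has dimensions [I T].
r (radius) has dimensions [L].

Left side: [L M T^-2]
Right side: [I L^-1 T]

The two sides have different dimensions, so the equation is NOT dimensionally consistent.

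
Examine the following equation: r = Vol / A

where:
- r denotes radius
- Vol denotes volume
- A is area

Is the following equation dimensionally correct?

Yes

r (radius) has dimensions [L].
Vol (volume) has dimensions [L^3].
A (area) has dimensions [L^2].

Left side: [L]
Right side: [L]

Both sides have the same dimensions, so the equation is dimensionally consistent.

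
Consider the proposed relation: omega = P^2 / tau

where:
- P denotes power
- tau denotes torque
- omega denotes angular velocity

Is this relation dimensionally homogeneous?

No

P (power) has dimensions [L^2 M T^-3].
tau (torque) has dimensions [L^2 M T^-2].
omega (angular velocity) has dimensions [T^-1].

Left side: [T^-1]
Right side: [L^2 M T^-4]

The two sides have different dimensions, so the equation is NOT dimensionally consistent.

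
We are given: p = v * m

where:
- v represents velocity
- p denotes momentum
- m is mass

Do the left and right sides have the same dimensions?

Yes

v (velocity) has dimensions [L T^-1].
p (momentum) has dimensions [L M T^-1].
m (mass) has dimensions [M].

Left side: [L M T^-1]
Right side: [L M T^-1]

Both sides have the same dimensions, so the equation is dimensionally consistent.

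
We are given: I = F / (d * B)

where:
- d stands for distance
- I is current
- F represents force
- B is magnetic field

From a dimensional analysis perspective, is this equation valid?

Yes

d (distance) has dimensions [L].
I (current) has dimensions [I].
F (force) has dimensions [L M T^-2].
B (magnetic field) has dimensions [I^-1 M T^-2].

Left side: [I]
Right side: [I]

Both sides have the same dimensions, so the equation is dimensionally consistent.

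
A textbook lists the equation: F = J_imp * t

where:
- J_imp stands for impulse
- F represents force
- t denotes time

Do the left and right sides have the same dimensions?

No

J_imp (impulse) has dimensions [L M T^-1].
F (force) has dimensions [L M T^-2].
t (time) has dimensions [T].

Left side: [L M T^-2]
Right side: [L M]

The two sides have different dimensions, so the equation is NOT dimensionally consistent.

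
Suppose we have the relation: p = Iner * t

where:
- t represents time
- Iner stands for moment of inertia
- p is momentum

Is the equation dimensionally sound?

No

t (time) has dimensions [T].
Iner (moment of inertia) has dimensions [L^2 M].
p (momentum) has dimensions [L M T^-1].

Left side: [L M T^-1]
Right side: [L^2 M T]

The two sides have different dimensions, so the equation is NOT dimensionally consistent.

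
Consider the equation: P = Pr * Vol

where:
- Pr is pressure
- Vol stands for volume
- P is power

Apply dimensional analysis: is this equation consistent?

No

Pr (pressure) has dimensions [L^-1 M T^-2].
Vol (volume) has dimensions [L^3].
P (power) has dimensions [L^2 M T^-3].

Left side: [L^2 M T^-3]
Right side: [L^2 M T^-2]

The two sides have different dimensions, so the equation is NOT dimensionally consistent.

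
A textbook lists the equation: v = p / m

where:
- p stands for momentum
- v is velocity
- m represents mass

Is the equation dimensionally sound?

Yes

p (momentum) has dimensions [L M T^-1].
v (velocity) has dimensions [L T^-1].
m (mass) has dimensions [M].

Left side: [L T^-1]
Right side: [L T^-1]

Both sides have the same dimensions, so the equation is dimensionally consistent.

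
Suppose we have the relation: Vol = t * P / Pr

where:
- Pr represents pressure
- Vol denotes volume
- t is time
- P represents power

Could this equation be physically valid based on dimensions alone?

Yes

Pr (pressure) has dimensions [L^-1 M T^-2].
Vol (volume) has dimensions [L^3].
t (time) has dimensions [T].
P (power) has dimensions [L^2 M T^-3].

Left side: [L^3]
Right side: [L^3]

Both sides have the same dimensions, so the equation is dimensionally consistent.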